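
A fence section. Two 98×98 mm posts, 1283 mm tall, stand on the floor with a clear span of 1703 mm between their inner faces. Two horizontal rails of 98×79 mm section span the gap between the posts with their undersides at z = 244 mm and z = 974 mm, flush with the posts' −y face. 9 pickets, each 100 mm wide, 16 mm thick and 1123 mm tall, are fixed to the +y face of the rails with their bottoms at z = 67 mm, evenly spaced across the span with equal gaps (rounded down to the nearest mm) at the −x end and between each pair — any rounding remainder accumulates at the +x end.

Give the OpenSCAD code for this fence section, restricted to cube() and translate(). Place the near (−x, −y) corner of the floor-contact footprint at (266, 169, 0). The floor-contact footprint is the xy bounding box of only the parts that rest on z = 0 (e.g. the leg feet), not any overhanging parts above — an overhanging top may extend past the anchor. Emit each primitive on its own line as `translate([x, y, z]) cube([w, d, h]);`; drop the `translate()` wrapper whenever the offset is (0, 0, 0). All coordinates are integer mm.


translate([266, 169, 0]) cube([98, 98, 1283]);
translate([2067, 169, 0]) cube([98, 98, 1283]);
translate([364, 169, 244]) cube([1703, 98, 79]);
translate([364, 169, 974]) cube([1703, 98, 79]);
translate([444, 267, 67]) cube([100, 16, 1123]);
translate([624, 267, 67]) cube([100, 16, 1123]);
translate([804, 267, 67]) cube([100, 16, 1123]);
translate([984, 267, 67]) cube([100, 16, 1123]);
translate([1164, 267, 67]) cube([100, 16, 1123]);
translate([1344, 267, 67]) cube([100, 16, 1123]);
translate([1524, 267, 67]) cube([100, 16, 1123]);
translate([1704, 267, 67]) cube([100, 16, 1123]);
translate([1884, 267, 67]) cube([100, 16, 1123]);


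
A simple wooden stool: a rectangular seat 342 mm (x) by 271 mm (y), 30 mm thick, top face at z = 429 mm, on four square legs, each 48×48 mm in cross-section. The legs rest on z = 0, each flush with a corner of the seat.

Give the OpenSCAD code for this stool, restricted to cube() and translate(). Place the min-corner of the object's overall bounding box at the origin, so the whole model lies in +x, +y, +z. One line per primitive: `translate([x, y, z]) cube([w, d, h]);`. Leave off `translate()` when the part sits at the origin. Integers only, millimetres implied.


translate([0, 0, 399]) cube([342, 271, 30]);
cube([48, 48, 399]);
translate([294, 0, 0]) cube([48, 48, 399]);
translate([0, 223, 0]) cube([48, 48, 399]);
translate([294, 223, 0]) cube([48, 48, 399]);


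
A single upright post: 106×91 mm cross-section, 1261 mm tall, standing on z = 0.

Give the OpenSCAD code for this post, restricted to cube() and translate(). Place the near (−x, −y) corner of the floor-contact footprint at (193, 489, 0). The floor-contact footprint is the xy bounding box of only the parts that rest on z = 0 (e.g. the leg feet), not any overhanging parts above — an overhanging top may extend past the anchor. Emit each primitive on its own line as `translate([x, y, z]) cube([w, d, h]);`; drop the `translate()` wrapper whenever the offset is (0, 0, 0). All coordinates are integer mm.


translate([193, 489, 0]) cube([106, 91, 1261]);


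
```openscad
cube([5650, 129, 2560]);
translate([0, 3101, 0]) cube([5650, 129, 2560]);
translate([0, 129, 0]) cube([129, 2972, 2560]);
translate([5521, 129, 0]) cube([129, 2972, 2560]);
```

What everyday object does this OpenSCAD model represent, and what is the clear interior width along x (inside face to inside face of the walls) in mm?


A house (or room) frame. The interior width is 5392 mm.

Four 2560 mm walls enclosing a rectangle with no floor or roof — a room or house frame. Outside width is 5650 mm and wall thickness is 129 mm, so the interior width is 5650 − 2 × 129 = 5392 mm.


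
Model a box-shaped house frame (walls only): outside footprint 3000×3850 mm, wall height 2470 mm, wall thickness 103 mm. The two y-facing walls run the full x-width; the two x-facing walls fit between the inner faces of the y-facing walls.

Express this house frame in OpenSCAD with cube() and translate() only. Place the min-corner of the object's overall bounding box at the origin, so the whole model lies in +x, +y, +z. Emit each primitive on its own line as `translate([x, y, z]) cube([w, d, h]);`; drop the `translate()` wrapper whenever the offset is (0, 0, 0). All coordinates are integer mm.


cube([3000, 103, 2470]);
translate([0, 3747, 0]) cube([3000, 103, 2470]);
translate([0, 103, 0]) cube([103, 3644, 2470]);
translate([2897, 103, 0]) cube([103, 3644, 2470]);


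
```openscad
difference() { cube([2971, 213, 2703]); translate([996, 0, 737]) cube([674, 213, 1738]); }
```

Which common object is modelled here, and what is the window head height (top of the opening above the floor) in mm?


A wall with a window opening. The window head height is 2475 mm.

A wall with a rectangular opening subtracted — a window. Sill at z = 737, opening 1738 mm tall, so the head is at 737 + 1738 = 2475 mm.


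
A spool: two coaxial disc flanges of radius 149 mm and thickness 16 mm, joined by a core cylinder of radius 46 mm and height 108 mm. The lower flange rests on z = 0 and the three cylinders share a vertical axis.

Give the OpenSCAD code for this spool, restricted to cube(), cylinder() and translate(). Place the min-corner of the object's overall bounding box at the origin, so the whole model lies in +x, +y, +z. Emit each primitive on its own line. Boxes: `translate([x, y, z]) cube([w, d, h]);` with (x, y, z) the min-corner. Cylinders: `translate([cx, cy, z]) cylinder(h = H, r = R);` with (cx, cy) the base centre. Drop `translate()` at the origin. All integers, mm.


translate([149, 149, 0]) cylinder(h = 16, r = 149);
translate([149, 149, 16]) cylinder(h = 108, r = 46);
translate([149, 149, 124]) cylinder(h = 16, r = 149);


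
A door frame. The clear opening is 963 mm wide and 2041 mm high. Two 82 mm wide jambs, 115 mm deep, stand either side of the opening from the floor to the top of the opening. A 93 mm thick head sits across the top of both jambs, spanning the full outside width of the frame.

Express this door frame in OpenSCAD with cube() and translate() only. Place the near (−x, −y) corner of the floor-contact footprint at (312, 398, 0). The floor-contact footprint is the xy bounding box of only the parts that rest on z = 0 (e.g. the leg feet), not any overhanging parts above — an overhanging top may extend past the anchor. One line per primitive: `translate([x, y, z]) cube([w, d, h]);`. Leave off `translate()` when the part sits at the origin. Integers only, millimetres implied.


translate([312, 398, 0]) cube([82, 115, 2041]);
translate([1357, 398, 0]) cube([82, 115, 2041]);
translate([312, 398, 2041]) cube([1127, 115, 93]);


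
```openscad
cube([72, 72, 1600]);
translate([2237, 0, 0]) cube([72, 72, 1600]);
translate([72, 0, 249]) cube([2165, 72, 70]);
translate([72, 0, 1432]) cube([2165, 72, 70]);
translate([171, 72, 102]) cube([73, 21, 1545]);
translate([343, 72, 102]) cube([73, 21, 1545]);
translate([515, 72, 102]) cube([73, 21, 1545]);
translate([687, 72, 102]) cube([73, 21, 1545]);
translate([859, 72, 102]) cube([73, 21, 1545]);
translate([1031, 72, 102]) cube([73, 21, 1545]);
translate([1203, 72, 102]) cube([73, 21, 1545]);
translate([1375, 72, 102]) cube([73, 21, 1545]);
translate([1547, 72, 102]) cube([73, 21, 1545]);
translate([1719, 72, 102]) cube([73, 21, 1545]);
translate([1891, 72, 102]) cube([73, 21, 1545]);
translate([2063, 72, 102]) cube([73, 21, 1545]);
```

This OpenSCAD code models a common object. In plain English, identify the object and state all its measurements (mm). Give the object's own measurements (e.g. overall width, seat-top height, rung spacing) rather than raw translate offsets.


A fence section. Two 72×72 mm posts, 1600 mm tall, stand on the floor with a clear span of 2165 mm between their inner faces. Two horizontal rails of 72×70 mm section span the gap between the posts with their undersides at z = 249 mm and z = 1432 mm, flush with the posts' −y face. 12 pickets, each 73 mm wide, 21 mm thick and 1545 mm tall, are fixed to the +y face of the rails with their bottoms at z = 102 mm, spaced across the span with a 99 mm gap after the −x post and between neighbouring pickets, with 101 mm left before the +x post.


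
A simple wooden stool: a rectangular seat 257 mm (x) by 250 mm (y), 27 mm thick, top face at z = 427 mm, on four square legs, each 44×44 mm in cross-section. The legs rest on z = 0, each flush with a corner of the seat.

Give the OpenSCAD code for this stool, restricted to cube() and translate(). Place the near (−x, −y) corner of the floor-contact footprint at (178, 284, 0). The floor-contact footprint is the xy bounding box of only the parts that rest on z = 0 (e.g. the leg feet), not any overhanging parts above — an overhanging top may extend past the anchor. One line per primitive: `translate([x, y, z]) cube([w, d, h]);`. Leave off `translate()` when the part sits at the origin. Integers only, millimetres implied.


translate([178, 284, 400]) cube([257, 250, 27]);
translate([178, 284, 0]) cube([44, 44, 400]);
translate([391, 284, 0]) cube([44, 44, 400]);
translate([178, 490, 0]) cube([44, 44, 400]);
translate([391, 490, 0]) cube([44, 44, 400]);


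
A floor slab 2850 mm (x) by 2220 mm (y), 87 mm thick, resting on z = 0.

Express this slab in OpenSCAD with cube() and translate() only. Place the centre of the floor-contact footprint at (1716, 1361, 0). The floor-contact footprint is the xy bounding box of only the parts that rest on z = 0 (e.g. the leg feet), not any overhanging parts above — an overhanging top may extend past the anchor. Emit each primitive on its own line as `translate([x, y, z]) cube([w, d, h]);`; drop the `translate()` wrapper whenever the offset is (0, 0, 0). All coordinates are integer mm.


translate([291, 251, 0]) cube([2850, 2220, 87]);


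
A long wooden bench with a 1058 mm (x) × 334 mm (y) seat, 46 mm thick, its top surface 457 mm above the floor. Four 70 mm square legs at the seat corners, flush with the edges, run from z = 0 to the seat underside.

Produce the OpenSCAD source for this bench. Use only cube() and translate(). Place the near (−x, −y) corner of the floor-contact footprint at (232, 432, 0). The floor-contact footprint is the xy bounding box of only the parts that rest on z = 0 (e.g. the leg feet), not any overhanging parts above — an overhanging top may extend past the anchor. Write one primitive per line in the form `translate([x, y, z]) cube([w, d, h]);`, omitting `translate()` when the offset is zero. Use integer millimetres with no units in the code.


translate([232, 432, 411]) cube([1058, 334, 46]);
translate([232, 432, 0]) cube([70, 70, 411]);
translate([232, 696, 0]) cube([70, 70, 411]);
translate([1220, 432, 0]) cube([70, 70, 411]);
translate([1220, 696, 0]) cube([70, 70, 411]);


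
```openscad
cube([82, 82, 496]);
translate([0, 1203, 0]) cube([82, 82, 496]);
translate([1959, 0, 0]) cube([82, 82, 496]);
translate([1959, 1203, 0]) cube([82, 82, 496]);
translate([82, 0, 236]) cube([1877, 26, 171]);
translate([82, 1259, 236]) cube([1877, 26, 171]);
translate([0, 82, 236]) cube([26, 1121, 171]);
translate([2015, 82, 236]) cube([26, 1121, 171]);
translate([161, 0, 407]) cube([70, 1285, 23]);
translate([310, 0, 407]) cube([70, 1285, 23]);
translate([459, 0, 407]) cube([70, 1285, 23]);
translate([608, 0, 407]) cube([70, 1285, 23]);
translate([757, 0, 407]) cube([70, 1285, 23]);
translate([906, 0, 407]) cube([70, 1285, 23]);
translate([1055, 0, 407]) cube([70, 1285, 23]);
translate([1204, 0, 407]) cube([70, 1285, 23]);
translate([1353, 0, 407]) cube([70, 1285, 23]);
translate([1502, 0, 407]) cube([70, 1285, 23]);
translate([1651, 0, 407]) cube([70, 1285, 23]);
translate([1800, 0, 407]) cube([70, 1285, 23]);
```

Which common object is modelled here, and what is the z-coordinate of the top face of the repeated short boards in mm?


A bed frame. The slat-top height is 430 mm.

Four posts, four rails, and a row of slats — a bed frame. Slats sit on the rails at z = 236 + 171 = 407; with slat thickness 23, the top is 430 mm.


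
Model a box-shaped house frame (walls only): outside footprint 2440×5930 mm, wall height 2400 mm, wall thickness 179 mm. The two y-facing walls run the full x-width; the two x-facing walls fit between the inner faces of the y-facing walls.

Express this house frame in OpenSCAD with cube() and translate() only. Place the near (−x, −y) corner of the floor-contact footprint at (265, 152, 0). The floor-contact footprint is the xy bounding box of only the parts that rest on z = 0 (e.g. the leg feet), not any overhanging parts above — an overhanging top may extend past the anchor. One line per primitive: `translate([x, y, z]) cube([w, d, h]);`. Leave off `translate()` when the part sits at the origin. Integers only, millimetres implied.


translate([265, 152, 0]) cube([2440, 179, 2400]);
translate([265, 5903, 0]) cube([2440, 179, 2400]);
translate([265, 331, 0]) cube([179, 5572, 2400]);
translate([2526, 331, 0]) cube([179, 5572, 2400]);


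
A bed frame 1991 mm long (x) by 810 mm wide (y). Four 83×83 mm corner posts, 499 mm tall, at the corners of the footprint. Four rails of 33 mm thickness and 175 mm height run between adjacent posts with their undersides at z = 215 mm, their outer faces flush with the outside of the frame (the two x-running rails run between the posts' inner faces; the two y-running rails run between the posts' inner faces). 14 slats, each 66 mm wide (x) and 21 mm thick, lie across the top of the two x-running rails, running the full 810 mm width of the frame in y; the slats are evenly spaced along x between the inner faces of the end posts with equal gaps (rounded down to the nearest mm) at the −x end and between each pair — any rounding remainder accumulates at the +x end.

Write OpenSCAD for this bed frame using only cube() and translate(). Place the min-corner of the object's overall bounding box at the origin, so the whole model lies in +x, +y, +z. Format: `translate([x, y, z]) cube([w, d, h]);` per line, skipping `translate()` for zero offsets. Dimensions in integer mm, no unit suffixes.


cube([83, 83, 499]);
translate([0, 727, 0]) cube([83, 83, 499]);
translate([1908, 0, 0]) cube([83, 83, 499]);
translate([1908, 727, 0]) cube([83, 83, 499]);
translate([83, 0, 215]) cube([1825, 33, 175]);
translate([83, 777, 215]) cube([1825, 33, 175]);
translate([0, 83, 215]) cube([33, 644, 175]);
translate([1958, 83, 215]) cube([33, 644, 175]);
translate([143, 0, 390]) cube([66, 810, 21]);
translate([269, 0, 390]) cube([66, 810, 21]);
translate([395, 0, 390]) cube([66, 810, 21]);
translate([521, 0, 390]) cube([66, 810, 21]);
translate([647, 0, 390]) cube([66, 810, 21]);
translate([773, 0, 390]) cube([66, 810, 21]);
translate([899, 0, 390]) cube([66, 810, 21]);
translate([1025, 0, 390]) cube([66, 810, 21]);
translate([1151, 0, 390]) cube([66, 810, 21]);
translate([1277, 0, 390]) cube([66, 810, 21]);
translate([1403, 0, 390]) cube([66, 810, 21]);
translate([1529, 0, 390]) cube([66, 810, 21]);
translate([1655, 0, 390]) cube([66, 810, 21]);
translate([1781, 0, 390]) cube([66, 810, 21]);


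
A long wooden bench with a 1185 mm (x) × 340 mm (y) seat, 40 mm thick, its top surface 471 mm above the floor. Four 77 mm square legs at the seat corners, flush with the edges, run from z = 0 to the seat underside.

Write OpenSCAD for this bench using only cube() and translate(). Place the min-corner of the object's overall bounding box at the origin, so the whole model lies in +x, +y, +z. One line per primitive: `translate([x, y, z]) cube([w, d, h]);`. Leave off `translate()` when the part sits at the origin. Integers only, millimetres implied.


translate([0, 0, 431]) cube([1185, 340, 40]);
cube([77, 77, 431]);
translate([0, 263, 0]) cube([77, 77, 431]);
translate([1108, 0, 0]) cube([77, 77, 431]);
translate([1108, 263, 0]) cube([77, 77, 431]);


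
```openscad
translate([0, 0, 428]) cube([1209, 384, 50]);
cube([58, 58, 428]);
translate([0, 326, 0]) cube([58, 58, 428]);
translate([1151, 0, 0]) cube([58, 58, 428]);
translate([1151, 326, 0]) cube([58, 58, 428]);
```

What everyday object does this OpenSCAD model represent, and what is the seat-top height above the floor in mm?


A bench. The seat-top height is 478 mm.

A long slab on four corner posts — a bench. The slab sits at z = 428 with thickness 50, so the top is 428 + 50 = 478 mm.


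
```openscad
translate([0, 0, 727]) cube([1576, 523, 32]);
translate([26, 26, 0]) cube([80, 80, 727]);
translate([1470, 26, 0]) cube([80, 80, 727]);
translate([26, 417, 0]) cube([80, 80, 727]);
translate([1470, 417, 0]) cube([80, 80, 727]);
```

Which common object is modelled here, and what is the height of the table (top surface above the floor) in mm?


A table. The table height is 759 mm.

A 1576×523×32 slab sits at z = 727 on four 80 mm square posts — a table. The top surface is at 727 + 32 = 759 mm.


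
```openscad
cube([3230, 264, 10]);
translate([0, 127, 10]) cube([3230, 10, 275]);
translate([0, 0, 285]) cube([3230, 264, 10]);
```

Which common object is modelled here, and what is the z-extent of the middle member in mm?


An I-beam. The web height is 275 mm.

Two wide flanges with a thin centred web — an I-beam. Overall 295 mm minus two 10 mm flanges gives a web of 295 − 2·10 = 275 mm.


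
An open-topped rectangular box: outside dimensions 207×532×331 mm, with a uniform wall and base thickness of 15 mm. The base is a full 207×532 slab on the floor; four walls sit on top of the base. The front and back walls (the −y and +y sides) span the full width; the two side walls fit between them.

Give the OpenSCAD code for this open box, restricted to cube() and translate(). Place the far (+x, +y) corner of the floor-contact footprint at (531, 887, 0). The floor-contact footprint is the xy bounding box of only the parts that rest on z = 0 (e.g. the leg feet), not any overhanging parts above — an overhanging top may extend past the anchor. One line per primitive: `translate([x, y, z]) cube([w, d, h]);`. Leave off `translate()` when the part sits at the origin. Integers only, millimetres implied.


translate([324, 355, 0]) cube([207, 532, 15]);
translate([324, 355, 15]) cube([207, 15, 316]);
translate([324, 872, 15]) cube([207, 15, 316]);
translate([324, 370, 15]) cube([15, 502, 316]);
translate([516, 370, 15]) cube([15, 502, 316]);


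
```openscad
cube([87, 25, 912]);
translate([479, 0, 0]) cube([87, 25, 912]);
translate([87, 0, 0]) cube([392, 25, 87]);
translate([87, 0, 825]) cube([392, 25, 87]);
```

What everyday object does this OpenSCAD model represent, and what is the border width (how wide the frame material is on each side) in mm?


A picture frame. The border width is 87 mm.

Four thin pieces enclosing a rectangular opening — a picture frame. The two full-height stiles are 912 mm tall; the top rail sits at z = 825 and is 87 mm tall, so the border above the opening is 912 − 825 = 87 mm, matching the stile x-width.


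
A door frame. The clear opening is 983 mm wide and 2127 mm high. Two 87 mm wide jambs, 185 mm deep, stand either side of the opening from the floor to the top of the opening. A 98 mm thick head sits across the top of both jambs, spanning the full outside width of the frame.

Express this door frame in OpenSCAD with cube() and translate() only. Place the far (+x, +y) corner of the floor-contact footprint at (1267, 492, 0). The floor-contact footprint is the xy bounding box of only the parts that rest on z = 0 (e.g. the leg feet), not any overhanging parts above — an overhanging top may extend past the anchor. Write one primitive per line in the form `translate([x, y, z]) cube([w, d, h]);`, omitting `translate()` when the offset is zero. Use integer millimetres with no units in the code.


translate([110, 307, 0]) cube([87, 185, 2127]);
translate([1180, 307, 0]) cube([87, 185, 2127]);
translate([110, 307, 2127]) cube([1157, 185, 98]);


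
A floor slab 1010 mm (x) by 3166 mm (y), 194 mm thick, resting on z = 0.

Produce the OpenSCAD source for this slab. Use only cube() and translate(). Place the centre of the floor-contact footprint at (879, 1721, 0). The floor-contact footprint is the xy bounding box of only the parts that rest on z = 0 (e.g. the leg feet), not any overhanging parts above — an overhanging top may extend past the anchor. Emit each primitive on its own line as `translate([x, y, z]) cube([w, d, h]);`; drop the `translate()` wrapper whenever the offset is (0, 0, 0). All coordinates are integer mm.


translate([374, 138, 0]) cube([1010, 3166, 194]);


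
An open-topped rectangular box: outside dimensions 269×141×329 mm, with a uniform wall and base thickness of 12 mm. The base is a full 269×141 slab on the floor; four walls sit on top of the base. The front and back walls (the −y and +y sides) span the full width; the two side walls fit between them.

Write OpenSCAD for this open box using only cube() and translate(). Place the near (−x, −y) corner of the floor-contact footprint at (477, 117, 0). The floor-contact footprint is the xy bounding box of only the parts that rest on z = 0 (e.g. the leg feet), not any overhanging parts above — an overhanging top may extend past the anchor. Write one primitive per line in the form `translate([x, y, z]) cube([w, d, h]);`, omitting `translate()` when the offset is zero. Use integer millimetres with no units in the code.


translate([477, 117, 0]) cube([269, 141, 12]);
translate([477, 117, 12]) cube([269, 12, 317]);
translate([477, 246, 12]) cube([269, 12, 317]);
translate([477, 129, 12]) cube([12, 117, 317]);
translate([734, 129, 12]) cube([12, 117, 317]);


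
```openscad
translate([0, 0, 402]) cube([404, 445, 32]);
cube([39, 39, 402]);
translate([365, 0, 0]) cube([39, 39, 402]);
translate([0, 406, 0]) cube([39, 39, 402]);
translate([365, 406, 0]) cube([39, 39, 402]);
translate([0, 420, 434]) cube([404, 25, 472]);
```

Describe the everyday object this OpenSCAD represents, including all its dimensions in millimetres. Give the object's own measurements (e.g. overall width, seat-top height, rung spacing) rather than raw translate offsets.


A chair. The seat is a 404×445×32 mm slab with its top at z = 434 mm, on four 39×39 mm corner legs (flush with the seat edges, standing on z = 0). A flat backrest 25 mm thick, 472 mm tall, spans the full seat width and rises from the seat top along its +y edge, rear face flush with the rear of the seat.


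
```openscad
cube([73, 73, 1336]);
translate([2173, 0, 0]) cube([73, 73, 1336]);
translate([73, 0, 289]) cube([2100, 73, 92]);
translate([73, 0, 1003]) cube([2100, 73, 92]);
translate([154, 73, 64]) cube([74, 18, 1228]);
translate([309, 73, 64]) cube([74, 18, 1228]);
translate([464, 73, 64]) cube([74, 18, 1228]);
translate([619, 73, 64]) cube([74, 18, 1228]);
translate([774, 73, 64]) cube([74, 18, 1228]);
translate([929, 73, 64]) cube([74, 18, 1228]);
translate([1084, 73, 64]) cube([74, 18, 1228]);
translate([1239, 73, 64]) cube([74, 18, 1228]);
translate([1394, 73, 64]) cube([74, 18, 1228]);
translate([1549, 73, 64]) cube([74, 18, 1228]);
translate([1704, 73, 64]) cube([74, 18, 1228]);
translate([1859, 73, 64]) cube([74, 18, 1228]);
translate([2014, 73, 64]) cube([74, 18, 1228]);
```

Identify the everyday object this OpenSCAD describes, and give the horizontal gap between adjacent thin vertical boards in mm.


A fence section. The picket gap is 81 mm.

Two posts, two rails, 13 pickets — a fence section. Span 2100 mm holds 13 pickets of 74 mm with 14 equal gaps: ⌊(2100 − 13·74) / 14⌋ = 81 mm.


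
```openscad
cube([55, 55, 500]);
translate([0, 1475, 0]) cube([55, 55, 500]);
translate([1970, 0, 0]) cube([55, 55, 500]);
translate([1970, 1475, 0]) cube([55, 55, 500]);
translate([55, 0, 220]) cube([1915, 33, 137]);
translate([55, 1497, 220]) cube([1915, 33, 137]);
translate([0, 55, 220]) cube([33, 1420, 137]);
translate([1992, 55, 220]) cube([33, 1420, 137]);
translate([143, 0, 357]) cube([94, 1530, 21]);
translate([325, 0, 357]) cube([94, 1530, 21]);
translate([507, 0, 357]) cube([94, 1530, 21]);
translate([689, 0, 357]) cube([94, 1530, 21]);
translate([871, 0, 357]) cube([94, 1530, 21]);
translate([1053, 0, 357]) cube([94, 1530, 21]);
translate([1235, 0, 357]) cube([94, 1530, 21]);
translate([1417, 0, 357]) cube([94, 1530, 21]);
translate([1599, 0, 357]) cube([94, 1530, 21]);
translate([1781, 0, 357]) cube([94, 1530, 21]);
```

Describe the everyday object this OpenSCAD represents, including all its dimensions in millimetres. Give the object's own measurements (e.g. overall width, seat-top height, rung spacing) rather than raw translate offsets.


A bed frame 2025 mm long (x) by 1530 mm wide (y). Four 55×55 mm corner posts, 500 mm tall, at the corners of the footprint. Four rails of 33 mm thickness and 137 mm height run between adjacent posts with their undersides at z = 220 mm, their outer faces flush with the outside of the frame (the two x-running rails run between the posts' inner faces; the two y-running rails run between the posts' inner faces). 10 slats, each 94 mm wide (x) and 21 mm thick, lie across the top of the two x-running rails, running the full 1530 mm width of the frame in y; along x they sit between the end posts with a 88 mm gap after the −x posts and between neighbouring slats, leaving 95 mm before the +x posts.


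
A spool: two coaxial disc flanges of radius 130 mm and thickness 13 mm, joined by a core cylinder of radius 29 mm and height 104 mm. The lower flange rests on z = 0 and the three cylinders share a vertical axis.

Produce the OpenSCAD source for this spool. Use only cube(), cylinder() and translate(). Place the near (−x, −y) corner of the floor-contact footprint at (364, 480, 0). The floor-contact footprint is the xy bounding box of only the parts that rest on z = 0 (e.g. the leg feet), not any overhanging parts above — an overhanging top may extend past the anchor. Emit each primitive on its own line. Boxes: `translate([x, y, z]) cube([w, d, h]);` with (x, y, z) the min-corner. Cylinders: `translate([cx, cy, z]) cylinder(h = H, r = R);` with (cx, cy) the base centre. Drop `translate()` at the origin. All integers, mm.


translate([494, 610, 0]) cylinder(h = 13, r = 130);
translate([494, 610, 13]) cylinder(h = 104, r = 29);
translate([494, 610, 117]) cylinder(h = 13, r = 130);


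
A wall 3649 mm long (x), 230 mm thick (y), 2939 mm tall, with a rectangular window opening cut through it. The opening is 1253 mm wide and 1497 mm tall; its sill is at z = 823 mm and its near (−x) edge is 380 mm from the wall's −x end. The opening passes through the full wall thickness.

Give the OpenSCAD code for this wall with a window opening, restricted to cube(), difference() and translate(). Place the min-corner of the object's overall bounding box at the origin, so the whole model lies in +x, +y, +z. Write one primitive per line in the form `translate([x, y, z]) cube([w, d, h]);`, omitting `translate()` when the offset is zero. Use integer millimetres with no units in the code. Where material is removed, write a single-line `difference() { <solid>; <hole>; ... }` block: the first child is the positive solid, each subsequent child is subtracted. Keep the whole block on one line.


difference() { cube([3649, 230, 2939]); translate([380, 0, 823]) cube([1253, 230, 1497]); }


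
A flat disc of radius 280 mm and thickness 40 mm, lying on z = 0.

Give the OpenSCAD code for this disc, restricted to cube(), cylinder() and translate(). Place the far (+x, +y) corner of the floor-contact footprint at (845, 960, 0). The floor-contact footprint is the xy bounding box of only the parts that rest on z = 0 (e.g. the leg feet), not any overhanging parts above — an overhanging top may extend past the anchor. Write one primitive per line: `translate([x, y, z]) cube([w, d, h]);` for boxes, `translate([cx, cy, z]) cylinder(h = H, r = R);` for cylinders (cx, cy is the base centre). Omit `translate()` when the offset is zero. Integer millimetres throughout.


translate([565, 680, 0]) cylinder(h = 40, r = 280);


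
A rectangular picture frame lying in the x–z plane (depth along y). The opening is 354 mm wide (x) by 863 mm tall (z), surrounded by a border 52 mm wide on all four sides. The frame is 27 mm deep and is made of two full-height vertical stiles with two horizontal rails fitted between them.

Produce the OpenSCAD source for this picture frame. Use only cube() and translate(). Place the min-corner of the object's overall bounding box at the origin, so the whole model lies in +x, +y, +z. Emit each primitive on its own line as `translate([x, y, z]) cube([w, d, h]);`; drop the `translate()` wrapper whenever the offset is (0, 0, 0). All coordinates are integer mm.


cube([52, 27, 967]);
translate([406, 0, 0]) cube([52, 27, 967]);
translate([52, 0, 0]) cube([354, 27, 52]);
translate([52, 0, 915]) cube([354, 27, 52]);


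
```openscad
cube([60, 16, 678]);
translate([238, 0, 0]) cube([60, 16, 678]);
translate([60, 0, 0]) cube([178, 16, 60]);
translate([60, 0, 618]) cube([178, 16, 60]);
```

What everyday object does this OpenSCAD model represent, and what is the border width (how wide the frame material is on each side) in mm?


A picture frame. The border width is 60 mm.

Four thin pieces enclosing a rectangular opening — a picture frame. The two full-height stiles are 678 mm tall; the top rail sits at z = 618 and is 60 mm tall, so the border above the opening is 678 − 618 = 60 mm, matching the stile x-width.


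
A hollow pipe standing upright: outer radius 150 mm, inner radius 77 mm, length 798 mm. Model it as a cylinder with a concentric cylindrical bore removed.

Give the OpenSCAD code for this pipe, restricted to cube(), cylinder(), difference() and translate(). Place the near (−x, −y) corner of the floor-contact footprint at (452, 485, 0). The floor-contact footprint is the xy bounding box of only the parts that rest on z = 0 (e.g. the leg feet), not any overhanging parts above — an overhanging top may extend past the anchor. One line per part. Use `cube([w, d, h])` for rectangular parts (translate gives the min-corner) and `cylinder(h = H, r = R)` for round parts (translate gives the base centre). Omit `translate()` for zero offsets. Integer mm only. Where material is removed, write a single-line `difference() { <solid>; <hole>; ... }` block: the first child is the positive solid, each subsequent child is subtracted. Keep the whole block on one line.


difference() { translate([602, 635, 0]) cylinder(h = 798, r = 150); translate([602, 635, 0]) cylinder(h = 798, r = 77); }


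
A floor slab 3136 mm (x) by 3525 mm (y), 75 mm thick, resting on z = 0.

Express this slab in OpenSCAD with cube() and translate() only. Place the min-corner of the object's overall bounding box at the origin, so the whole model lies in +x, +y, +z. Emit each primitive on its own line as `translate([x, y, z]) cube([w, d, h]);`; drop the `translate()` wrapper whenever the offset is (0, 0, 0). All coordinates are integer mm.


cube([3136, 3525, 75]);


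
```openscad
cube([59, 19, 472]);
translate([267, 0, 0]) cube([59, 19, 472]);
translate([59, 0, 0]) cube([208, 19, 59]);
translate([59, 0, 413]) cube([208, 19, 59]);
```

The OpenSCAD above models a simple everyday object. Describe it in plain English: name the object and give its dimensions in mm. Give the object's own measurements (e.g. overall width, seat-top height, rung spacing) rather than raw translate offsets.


A rectangular picture frame lying in the x–z plane (depth along y). The opening is 208 mm wide (x) by 354 mm tall (z), surrounded by a border 59 mm wide on all four sides. The frame is 19 mm deep and is made of two full-height vertical stiles with two horizontal rails fitted between them.


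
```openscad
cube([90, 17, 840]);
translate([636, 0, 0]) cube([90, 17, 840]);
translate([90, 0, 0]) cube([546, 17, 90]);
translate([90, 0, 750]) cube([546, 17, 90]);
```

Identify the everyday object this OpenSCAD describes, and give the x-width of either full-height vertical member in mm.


A picture frame. The border width is 90 mm.

Four thin pieces enclosing a rectangular opening — a picture frame. The two full-height stiles are 840 mm tall; the top rail sits at z = 750 and is 90 mm tall, so the border above the opening is 840 − 750 = 90 mm, matching the stile x-width.


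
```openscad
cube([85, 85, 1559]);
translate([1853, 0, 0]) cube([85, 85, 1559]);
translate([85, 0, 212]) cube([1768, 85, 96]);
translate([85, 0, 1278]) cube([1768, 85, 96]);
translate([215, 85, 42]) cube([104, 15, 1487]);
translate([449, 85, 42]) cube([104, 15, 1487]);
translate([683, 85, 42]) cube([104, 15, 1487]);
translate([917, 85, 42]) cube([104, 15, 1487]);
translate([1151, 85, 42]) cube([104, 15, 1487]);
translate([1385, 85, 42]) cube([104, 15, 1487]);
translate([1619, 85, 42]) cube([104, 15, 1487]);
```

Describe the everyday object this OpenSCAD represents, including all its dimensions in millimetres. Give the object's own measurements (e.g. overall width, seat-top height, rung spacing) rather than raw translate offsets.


A fence section. Two 85×85 mm posts, 1559 mm tall, stand on the floor with a clear span of 1768 mm between their inner faces. Two horizontal rails of 85×96 mm section span the gap between the posts with their undersides at z = 212 mm and z = 1278 mm, flush with the posts' −y face. 7 pickets, each 104 mm wide, 15 mm thick and 1487 mm tall, are fixed to the +y face of the rails with their bottoms at z = 42 mm, spaced across the span with a 130 mm gap after the −x post and between neighbouring pickets and before the +x post.


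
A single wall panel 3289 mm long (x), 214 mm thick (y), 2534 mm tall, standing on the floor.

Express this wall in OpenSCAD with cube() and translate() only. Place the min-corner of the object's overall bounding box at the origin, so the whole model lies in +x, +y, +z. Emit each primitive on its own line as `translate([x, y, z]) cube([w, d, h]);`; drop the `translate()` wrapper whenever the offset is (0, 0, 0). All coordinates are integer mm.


cube([3289, 214, 2534]);


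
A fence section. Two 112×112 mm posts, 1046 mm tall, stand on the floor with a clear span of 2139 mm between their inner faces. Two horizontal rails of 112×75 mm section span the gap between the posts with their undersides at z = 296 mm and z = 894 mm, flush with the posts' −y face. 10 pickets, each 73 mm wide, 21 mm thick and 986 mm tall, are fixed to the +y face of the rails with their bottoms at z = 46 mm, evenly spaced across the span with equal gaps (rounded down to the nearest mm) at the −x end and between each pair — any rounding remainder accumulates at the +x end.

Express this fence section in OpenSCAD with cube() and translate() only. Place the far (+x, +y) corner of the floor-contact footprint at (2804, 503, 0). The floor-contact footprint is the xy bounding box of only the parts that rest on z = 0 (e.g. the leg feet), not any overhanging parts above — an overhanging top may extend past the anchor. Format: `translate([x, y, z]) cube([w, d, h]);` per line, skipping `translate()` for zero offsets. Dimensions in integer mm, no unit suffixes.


translate([441, 391, 0]) cube([112, 112, 1046]);
translate([2692, 391, 0]) cube([112, 112, 1046]);
translate([553, 391, 296]) cube([2139, 112, 75]);
translate([553, 391, 894]) cube([2139, 112, 75]);
translate([681, 503, 46]) cube([73, 21, 986]);
translate([882, 503, 46]) cube([73, 21, 986]);
translate([1083, 503, 46]) cube([73, 21, 986]);
translate([1284, 503, 46]) cube([73, 21, 986]);
translate([1485, 503, 46]) cube([73, 21, 986]);
translate([1686, 503, 46]) cube([73, 21, 986]);
translate([1887, 503, 46]) cube([73, 21, 986]);
translate([2088, 503, 46]) cube([73, 21, 986]);
translate([2289, 503, 46]) cube([73, 21, 986]);
translate([2490, 503, 46]) cube([73, 21, 986]);


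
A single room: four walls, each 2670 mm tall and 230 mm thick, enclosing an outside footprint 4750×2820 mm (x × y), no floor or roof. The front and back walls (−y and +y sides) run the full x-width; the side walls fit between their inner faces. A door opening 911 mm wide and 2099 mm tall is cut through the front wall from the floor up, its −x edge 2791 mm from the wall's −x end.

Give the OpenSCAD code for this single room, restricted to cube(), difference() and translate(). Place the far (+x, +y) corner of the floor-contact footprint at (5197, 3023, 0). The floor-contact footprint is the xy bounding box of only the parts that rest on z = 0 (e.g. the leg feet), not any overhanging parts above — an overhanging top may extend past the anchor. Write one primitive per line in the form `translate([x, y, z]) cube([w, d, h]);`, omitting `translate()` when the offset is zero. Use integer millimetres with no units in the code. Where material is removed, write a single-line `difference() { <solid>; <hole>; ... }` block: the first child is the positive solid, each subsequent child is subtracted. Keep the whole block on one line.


difference() { translate([447, 203, 0]) cube([4750, 230, 2670]); translate([3238, 203, 0]) cube([911, 230, 2099]); }
translate([447, 2793, 0]) cube([4750, 230, 2670]);
translate([447, 433, 0]) cube([230, 2360, 2670]);
translate([4967, 433, 0]) cube([230, 2360, 2670]);


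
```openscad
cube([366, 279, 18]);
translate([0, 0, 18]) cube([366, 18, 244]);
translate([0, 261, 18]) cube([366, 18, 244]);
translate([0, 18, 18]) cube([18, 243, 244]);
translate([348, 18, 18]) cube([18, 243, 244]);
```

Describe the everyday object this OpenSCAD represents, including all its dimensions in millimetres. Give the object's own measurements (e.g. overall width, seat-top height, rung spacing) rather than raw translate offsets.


An open-topped rectangular box: outside dimensions 366×279×262 mm, with a uniform wall and base thickness of 18 mm. The base is a full 366×279 slab on the floor; four walls sit on top of the base. The front and back walls (the −y and +y sides) span the full width; the two side walls fit between them.


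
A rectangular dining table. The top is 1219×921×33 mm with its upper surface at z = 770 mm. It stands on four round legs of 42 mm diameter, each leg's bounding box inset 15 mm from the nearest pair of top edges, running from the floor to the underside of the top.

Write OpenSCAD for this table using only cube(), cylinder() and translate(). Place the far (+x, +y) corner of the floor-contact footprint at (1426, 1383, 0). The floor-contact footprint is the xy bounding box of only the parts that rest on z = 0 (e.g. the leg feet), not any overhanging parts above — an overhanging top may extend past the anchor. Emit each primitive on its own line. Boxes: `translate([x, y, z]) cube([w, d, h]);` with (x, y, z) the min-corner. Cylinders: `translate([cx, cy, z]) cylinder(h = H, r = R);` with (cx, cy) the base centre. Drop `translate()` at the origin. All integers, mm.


translate([222, 477, 737]) cube([1219, 921, 33]);
translate([258, 513, 0]) cylinder(h = 737, r = 21);
translate([1405, 513, 0]) cylinder(h = 737, r = 21);
translate([258, 1362, 0]) cylinder(h = 737, r = 21);
translate([1405, 1362, 0]) cylinder(h = 737, r = 21);


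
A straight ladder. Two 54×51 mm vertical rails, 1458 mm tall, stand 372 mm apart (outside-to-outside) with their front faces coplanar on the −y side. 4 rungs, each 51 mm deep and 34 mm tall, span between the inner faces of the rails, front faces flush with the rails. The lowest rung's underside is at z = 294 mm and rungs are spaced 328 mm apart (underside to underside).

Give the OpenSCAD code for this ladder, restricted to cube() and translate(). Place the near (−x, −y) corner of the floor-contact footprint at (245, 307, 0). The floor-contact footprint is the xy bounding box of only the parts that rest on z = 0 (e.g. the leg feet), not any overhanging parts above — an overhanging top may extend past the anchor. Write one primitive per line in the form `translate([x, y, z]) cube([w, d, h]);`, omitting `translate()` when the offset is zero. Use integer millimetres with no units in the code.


translate([245, 307, 0]) cube([54, 51, 1458]);
translate([563, 307, 0]) cube([54, 51, 1458]);
translate([299, 307, 294]) cube([264, 51, 34]);
translate([299, 307, 622]) cube([264, 51, 34]);
translate([299, 307, 950]) cube([264, 51, 34]);
translate([299, 307, 1278]) cube([264, 51, 34]);
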